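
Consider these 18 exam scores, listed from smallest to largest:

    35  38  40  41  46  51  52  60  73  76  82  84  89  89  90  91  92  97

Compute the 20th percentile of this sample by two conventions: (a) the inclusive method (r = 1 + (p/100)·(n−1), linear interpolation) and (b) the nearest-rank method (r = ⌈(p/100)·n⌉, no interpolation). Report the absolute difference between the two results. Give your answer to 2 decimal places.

2.00

n = 18.
(a) r = 4.4; between ranks 4 (41) and 5 (46): 43.
(b) the nearest-rank method: rank 4 → 41.
|43 − 41| = 2.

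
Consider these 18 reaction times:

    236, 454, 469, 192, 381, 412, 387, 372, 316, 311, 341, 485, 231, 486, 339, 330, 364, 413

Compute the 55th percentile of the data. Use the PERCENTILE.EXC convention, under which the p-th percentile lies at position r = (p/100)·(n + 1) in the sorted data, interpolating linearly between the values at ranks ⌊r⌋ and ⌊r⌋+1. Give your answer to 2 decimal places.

376.05

Sorted: 192, 231, 236, 311, 316, 330, 339, 341, 364, 372, 381, 387, 412, 413, 454, 469, 485, 486.
n = 18.
r = (55/100)·(18 + 1) = 10.45.
Rank 10 is 372 and rank 11 is 381.
Interpolate: 372 + 0.45·(381 − 372) = 372 + 0.45·9 = 376.05.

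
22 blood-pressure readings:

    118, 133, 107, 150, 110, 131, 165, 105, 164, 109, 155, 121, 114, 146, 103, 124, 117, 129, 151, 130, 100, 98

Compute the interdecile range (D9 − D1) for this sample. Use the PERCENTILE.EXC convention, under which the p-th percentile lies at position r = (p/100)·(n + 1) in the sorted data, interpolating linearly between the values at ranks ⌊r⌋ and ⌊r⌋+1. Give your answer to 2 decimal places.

60.40

Sorted: 98, 100, 103, 105, 107, 109, 110, 114, 117, 118, 121, 124, 129, 130, 131, 133, 146, 150, 151, 155, 164, 165.
n = 22.
P10: r = 2.3; ranks 2–3 are 100, 103; interpolating gives 100.9.
P90: r = 20.7; ranks 20–21 are 155, 164; interpolating gives 161.3.
Difference: 161.3 − 100.9 = 60.4.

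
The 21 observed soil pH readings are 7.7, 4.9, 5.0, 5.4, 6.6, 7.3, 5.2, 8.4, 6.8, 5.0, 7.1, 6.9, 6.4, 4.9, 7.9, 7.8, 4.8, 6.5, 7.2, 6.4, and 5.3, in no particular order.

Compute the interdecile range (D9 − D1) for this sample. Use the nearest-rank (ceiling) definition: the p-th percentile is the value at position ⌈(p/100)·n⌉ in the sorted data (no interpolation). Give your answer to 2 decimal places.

2.90

Sorted: 4.8, 4.9, 4.9, 5.0, 5.0, 5.2, 5.3, 5.4, 6.4, 6.4, 6.5, 6.6, 6.8, 6.9, 7.1, 7.2, 7.3, 7.7, 7.8, 7.9, 8.4.
n = 21.
P10: rank ⌈10/100·21⌉ = 3 → 4.9.
P90: rank ⌈90/100·21⌉ = 19 → 7.8.
Difference: 7.8 − 4.9 = 2.9.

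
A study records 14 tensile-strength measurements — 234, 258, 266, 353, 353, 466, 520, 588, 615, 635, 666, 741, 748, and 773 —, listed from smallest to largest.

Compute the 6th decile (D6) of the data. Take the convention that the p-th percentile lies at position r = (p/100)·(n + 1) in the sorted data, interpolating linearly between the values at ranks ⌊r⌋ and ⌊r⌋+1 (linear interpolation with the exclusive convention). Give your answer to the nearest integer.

615

n = 14.
r = (60/100)·(14 + 1) = 9.
r is an integer, so P60 is the value at rank 9: 615.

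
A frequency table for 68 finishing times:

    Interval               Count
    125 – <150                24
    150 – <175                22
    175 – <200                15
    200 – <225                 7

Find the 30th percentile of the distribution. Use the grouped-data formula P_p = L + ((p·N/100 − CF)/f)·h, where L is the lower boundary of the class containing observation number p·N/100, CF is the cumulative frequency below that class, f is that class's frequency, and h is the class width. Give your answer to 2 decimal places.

146.25

N = 68; target position k = 30/100 · 68 = 20.4.
Cumulative frequencies: 24, 46, 61, 68.
Observation 20.4 falls in the class 125 – <150.
L = 125, CF = 0, f = 24, h = 25.
P30 = 125 + ((20.4 − 0)/24)·25 = 125 + 21.25 = 146.25.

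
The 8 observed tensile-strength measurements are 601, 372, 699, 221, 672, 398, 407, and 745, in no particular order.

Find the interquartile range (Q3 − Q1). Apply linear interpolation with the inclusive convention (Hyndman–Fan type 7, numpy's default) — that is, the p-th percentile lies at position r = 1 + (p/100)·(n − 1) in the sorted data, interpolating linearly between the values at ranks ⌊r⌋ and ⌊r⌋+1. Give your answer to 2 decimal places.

Sorted: 221, 372, 398, 407, 601, 672, 699, 745.
n = 8.
P25: r = 2.75; ranks 2–3 are 372, 398; interpolating gives 391.5.
P75: r = 6.25; ranks 6–7 are 672, 699; interpolating gives 678.75.
Difference: 678.75 − 391.5 = 287.25.

287.25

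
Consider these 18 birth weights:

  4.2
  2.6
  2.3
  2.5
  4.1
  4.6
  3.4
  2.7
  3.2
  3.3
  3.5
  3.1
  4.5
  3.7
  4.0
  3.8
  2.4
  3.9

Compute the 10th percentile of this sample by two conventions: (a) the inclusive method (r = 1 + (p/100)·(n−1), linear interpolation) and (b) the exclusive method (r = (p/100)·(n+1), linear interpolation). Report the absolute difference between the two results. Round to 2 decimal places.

Sorted: 2.3, 2.4, 2.5, 2.6, 2.7, 3.1, 3.2, 3.3, 3.4, 3.5, 3.7, 3.8, 3.9, 4.0, 4.1, 4.2, 4.5, 4.6.
n = 18.
(a) r = 2.7; between ranks 2 (2.4) and 3 (2.5): 2.47.
(b) r = 1.9; between ranks 1 (2.3) and 2 (2.4): 2.39.
|2.47 − 2.39| = 0.08.

0.08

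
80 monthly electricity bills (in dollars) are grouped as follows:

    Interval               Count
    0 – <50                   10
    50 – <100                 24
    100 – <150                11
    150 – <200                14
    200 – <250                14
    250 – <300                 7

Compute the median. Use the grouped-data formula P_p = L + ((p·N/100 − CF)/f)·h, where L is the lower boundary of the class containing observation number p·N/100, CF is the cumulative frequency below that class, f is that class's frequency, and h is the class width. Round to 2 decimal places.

N = 80; target position k = 50/100 · 80 = 40.
Cumulative frequencies: 10, 34, 45, 59, 73, 80.
Observation 40 falls in the class 100 – <150.
L = 100, CF = 34, f = 11, h = 50.
P50 = 100 + ((40 − 34)/11)·50 = 100 + 27.2727 = 127.273.

127.27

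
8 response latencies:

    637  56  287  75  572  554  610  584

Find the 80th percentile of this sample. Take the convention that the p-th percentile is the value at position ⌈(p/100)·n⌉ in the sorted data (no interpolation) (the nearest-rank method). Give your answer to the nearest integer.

610

Sorted: 56, 75, 287, 554, 572, 584, 610, 637.
n = 8.
Position = ⌈80/100 · 8⌉ = ⌈6.4⌉ = 7.
The value at rank 7 is 610.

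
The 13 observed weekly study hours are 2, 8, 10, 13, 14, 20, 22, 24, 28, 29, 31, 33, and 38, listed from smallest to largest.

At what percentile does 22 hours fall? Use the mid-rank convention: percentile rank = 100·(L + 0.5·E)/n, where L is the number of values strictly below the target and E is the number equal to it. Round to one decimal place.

Count below 22: L = 6; count equal: E = 1; n = 13.
Percentile rank = 100·(6 + 0.5·1)/13 = 100·6.5/13 = 50.

50.0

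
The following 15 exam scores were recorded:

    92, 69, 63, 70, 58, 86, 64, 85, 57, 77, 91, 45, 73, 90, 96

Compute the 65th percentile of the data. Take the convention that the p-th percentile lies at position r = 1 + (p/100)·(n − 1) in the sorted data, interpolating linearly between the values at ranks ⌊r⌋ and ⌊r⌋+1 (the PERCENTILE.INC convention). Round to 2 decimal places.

85.10

Sorted: 45, 57, 58, 63, 64, 69, 70, 73, 77, 85, 86, 90, 91, 92, 96.
n = 15.
r = 1 + (65/100)·(15 − 1) = 1 + 9.1 = 10.1.
Rank 10 is 85 and rank 11 is 86.
Interpolate: 85 + 0.1·(86 − 85) = 85 + 0.1·1 = 85.1.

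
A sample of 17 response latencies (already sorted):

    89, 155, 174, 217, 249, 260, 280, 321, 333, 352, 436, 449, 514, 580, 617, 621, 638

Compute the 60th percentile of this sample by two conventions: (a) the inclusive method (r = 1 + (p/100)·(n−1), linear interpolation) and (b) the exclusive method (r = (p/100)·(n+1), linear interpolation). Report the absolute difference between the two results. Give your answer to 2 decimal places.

n = 17.
(a) r = 10.6; between ranks 10 (352) and 11 (436): 402.4.
(b) r = 10.8; between ranks 10 (352) and 11 (436): 419.2.
|402.4 − 419.2| = 16.8.

16.80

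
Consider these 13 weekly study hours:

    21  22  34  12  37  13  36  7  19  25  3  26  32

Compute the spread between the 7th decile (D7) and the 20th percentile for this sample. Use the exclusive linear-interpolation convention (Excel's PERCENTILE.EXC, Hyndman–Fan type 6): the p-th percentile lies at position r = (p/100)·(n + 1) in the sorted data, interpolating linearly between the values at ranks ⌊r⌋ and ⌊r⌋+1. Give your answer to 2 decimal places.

19.80

Sorted: 3, 7, 12, 13, 19, 21, 22, 25, 26, 32, 34, 36, 37.
n = 13.
P20: r = 2.8; ranks 2–3 are 7, 12; interpolating gives 11.
P70: r = 9.8; ranks 9–10 are 26, 32; interpolating gives 30.8.
Difference: 30.8 − 11 = 19.8.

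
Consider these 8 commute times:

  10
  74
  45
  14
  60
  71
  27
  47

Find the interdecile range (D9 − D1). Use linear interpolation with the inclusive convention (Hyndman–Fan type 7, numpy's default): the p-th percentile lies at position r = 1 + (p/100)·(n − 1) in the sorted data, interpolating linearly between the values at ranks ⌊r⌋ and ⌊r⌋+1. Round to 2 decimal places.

59.10

Sorted: 10, 14, 27, 45, 47, 60, 71, 74.
n = 8.
P10: r = 1.7; ranks 1–2 are 10, 14; interpolating gives 12.8.
P90: r = 7.3; ranks 7–8 are 71, 74; interpolating gives 71.9.
Difference: 71.9 − 12.8 = 59.1.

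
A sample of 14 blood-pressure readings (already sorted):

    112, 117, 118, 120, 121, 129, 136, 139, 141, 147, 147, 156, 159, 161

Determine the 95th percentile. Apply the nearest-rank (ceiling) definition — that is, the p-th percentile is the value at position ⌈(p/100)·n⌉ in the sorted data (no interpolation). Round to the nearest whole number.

161

n = 14.
Position = ⌈95/100 · 14⌉ = ⌈13.3⌉ = 14.
The value at rank 14 is 161.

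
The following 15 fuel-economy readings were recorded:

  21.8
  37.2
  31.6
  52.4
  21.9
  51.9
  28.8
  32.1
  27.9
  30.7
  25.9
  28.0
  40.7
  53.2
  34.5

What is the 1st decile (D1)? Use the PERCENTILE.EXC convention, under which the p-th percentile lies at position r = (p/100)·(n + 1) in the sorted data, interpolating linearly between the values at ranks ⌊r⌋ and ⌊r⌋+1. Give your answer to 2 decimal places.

Sorted: 21.8, 21.9, 25.9, 27.9, 28.0, 28.8, 30.7, 31.6, 32.1, 34.5, 37.2, 40.7, 51.9, 52.4, 53.2.
n = 15.
r = (10/100)·(15 + 1) = 1.6.
Rank 1 is 21.8 and rank 2 is 21.9.
Interpolate: 21.8 + 0.6·(21.9 − 21.8) = 21.8 + 0.6·0.1 = 21.86.

21.86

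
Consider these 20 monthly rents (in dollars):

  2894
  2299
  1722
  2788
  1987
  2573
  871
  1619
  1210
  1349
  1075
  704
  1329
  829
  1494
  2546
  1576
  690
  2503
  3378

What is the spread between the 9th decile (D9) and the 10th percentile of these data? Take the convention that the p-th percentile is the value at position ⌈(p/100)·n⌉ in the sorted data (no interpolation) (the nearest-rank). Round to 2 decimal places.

2084.00

Sorted: 690, 704, 829, 871, 1075, 1210, 1329, 1349, 1494, 1576, 1619, 1722, 1987, 2299, 2503, 2546, 2573, 2788, 2894, 3378.
n = 20.
P10: rank ⌈10/100·20⌉ = 2 → 704.
P90: rank ⌈90/100·20⌉ = 18 → 2788.
Difference: 2788 − 704 = 2084.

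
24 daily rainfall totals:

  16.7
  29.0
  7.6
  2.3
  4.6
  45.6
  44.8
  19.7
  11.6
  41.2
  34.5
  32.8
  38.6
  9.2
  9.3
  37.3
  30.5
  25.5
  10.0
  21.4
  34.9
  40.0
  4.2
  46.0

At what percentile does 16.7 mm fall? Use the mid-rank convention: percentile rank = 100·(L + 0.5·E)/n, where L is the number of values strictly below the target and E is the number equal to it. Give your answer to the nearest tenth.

Sorted: 2.3, 4.2, 4.6, 7.6, 9.2, 9.3, 10.0, 11.6, 16.7, 19.7, 21.4, 25.5, 29.0, 30.5, 32.8, 34.5, 34.9, 37.3, 38.6, 40.0, 41.2, 44.8, 45.6, 46.0.
Count below 16.7: L = 8; count equal: E = 1; n = 24.
Percentile rank = 100·(8 + 0.5·1)/24 = 100·8.5/24 = 35.42.

35.4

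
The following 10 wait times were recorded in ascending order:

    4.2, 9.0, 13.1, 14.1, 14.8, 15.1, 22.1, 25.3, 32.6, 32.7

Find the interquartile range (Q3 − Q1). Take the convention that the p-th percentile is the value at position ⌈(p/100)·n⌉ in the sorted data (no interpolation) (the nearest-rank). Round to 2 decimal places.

12.20

n = 10.
P25: rank ⌈25/100·10⌉ = 3 → 13.1.
P75: rank ⌈75/100·10⌉ = 8 → 25.3.
Difference: 25.3 − 13.1 = 12.2.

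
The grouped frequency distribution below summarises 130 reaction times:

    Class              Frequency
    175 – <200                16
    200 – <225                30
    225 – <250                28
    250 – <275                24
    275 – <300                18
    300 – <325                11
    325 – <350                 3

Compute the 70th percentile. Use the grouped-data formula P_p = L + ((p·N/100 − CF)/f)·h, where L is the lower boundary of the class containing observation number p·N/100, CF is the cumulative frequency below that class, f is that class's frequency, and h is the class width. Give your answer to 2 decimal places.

267.71

N = 130; target position k = 70/100 · 130 = 91.
Cumulative frequencies: 16, 46, 74, 98, 116, 127, 130.
Observation 91 falls in the class 250 – <275.
L = 250, CF = 74, f = 24, h = 25.
P70 = 250 + ((91 − 74)/24)·25 = 250 + 17.7083 = 267.708.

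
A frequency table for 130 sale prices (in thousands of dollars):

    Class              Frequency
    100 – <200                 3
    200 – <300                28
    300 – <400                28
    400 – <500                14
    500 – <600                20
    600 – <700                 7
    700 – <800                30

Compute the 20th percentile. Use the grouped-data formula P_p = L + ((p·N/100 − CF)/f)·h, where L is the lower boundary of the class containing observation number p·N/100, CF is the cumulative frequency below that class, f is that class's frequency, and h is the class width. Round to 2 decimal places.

N = 130; target position k = 20/100 · 130 = 26.
Cumulative frequencies: 3, 31, 59, 73, 93, 100, 130.
Observation 26 falls in the class 200 – <300.
L = 200, CF = 3, f = 28, h = 100.
P20 = 200 + ((26 − 3)/28)·100 = 200 + 82.1429 = 282.143.

282.14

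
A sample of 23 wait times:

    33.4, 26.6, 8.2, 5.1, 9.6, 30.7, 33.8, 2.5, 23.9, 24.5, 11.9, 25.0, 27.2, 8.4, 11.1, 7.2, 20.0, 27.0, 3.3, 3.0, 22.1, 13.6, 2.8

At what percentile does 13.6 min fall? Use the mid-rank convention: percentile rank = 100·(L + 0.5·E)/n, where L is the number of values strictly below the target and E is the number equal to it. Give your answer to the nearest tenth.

50.0

Sorted: 2.5, 2.8, 3.0, 3.3, 5.1, 7.2, 8.2, 8.4, 9.6, 11.1, 11.9, 13.6, 20.0, 22.1, 23.9, 24.5, 25.0, 26.6, 27.0, 27.2, 30.7, 33.4, 33.8.
Count below 13.6: L = 11; count equal: E = 1; n = 23.
Percentile rank = 100·(11 + 0.5·1)/23 = 100·11.5/23 = 50.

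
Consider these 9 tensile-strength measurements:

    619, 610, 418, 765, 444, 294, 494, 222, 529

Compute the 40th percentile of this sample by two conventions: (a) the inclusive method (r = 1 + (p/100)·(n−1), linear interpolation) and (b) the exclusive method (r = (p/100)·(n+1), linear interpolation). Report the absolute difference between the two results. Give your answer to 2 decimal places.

10.00

Sorted: 222, 294, 418, 444, 494, 529, 610, 619, 765.
n = 9.
(a) r = 4.2; between ranks 4 (444) and 5 (494): 454.
(b) r = 4 → value at rank 4 = 444.
|454 − 444| = 10.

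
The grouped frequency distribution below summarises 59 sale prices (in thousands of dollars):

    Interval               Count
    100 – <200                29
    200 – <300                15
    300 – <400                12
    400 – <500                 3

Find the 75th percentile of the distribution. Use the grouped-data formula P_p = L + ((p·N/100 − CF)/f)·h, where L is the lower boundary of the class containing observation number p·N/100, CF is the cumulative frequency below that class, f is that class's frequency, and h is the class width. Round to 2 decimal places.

302.08

N = 59; target position k = 75/100 · 59 = 44.25.
Cumulative frequencies: 29, 44, 56, 59.
Observation 44.25 falls in the class 300 – <400.
L = 300, CF = 44, f = 12, h = 100.
P75 = 300 + ((44.25 − 44)/12)·100 = 300 + 2.08333 = 302.083.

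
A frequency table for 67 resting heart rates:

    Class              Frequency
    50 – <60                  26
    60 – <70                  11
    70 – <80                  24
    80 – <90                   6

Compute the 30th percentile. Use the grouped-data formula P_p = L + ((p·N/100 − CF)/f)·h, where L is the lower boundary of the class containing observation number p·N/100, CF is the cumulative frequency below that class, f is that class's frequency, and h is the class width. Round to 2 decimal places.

N = 67; target position k = 30/100 · 67 = 20.1.
Cumulative frequencies: 26, 37, 61, 67.
Observation 20.1 falls in the class 50 – <60.
L = 50, CF = 0, f = 26, h = 10.
P30 = 50 + ((20.1 − 0)/26)·10 = 50 + 7.73077 = 57.7308.

57.73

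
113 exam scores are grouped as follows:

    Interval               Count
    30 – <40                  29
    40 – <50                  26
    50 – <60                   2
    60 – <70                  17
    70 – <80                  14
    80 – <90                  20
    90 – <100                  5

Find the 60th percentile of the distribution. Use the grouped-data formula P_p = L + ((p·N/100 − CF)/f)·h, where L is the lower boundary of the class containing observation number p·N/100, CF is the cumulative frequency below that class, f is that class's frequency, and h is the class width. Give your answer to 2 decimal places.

66.35

N = 113; target position k = 60/100 · 113 = 67.8.
Cumulative frequencies: 29, 55, 57, 74, 88, 108, 113.
Observation 67.8 falls in the class 60 – <70.
L = 60, CF = 57, f = 17, h = 10.
P60 = 60 + ((67.8 − 57)/17)·10 = 60 + 6.35294 = 66.3529.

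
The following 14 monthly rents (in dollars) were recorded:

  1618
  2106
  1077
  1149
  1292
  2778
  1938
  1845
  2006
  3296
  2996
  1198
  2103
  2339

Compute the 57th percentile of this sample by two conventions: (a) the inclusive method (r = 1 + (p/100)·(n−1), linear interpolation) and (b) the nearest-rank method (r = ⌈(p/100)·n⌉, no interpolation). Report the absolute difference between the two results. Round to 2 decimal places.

Sorted: 1077, 1149, 1198, 1292, 1618, 1845, 1938, 2006, 2103, 2106, 2339, 2778, 2996, 3296.
n = 14.
(a) r = 8.41; between ranks 8 (2006) and 9 (2103): 2045.77.
(b) the nearest-rank method: rank 8 → 2006.
|2045.77 − 2006| = 39.77.

39.77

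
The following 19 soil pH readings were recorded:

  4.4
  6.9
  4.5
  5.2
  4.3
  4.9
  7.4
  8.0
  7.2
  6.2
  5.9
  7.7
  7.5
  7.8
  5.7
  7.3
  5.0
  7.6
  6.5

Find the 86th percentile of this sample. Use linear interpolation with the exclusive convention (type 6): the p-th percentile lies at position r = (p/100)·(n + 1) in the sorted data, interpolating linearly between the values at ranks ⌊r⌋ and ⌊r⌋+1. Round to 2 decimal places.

Sorted: 4.3, 4.4, 4.5, 4.9, 5.0, 5.2, 5.7, 5.9, 6.2, 6.5, 6.9, 7.2, 7.3, 7.4, 7.5, 7.6, 7.7, 7.8, 8.0.
n = 19.
r = (86/100)·(19 + 1) = 17.2.
Rank 17 is 7.7 and rank 18 is 7.8.
Interpolate: 7.7 + 0.2·(7.8 − 7.7) = 7.7 + 0.2·0.1 = 7.72.

7.72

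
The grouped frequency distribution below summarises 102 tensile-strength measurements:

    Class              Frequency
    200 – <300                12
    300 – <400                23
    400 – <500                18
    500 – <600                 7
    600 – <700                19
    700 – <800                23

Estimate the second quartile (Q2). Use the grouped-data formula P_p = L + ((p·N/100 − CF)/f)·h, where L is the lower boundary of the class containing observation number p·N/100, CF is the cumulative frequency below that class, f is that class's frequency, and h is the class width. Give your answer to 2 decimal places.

488.89

N = 102; target position k = 50/100 · 102 = 51.
Cumulative frequencies: 12, 35, 53, 60, 79, 102.
Observation 51 falls in the class 400 – <500.
L = 400, CF = 35, f = 18, h = 100.
P50 = 400 + ((51 − 35)/18)·100 = 400 + 88.8889 = 488.889.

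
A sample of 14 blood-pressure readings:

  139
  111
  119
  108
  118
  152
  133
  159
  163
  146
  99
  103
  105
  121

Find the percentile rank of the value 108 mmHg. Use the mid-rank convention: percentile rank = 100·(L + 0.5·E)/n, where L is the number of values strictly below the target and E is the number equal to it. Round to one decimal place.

25.0

Sorted: 99, 103, 105, 108, 111, 118, 119, 121, 133, 139, 146, 152, 159, 163.
Count below 108: L = 3; count equal: E = 1; n = 14.
Percentile rank = 100·(3 + 0.5·1)/14 = 100·3.5/14 = 25.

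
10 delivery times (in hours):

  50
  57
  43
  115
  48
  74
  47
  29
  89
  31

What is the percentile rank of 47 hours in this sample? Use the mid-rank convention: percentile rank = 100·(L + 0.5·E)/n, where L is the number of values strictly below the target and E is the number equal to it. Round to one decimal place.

35.0

Sorted: 29, 31, 43, 47, 48, 50, 57, 74, 89, 115.
Count below 47: L = 3; count equal: E = 1; n = 10.
Percentile rank = 100·(3 + 0.5·1)/10 = 100·3.5/10 = 35.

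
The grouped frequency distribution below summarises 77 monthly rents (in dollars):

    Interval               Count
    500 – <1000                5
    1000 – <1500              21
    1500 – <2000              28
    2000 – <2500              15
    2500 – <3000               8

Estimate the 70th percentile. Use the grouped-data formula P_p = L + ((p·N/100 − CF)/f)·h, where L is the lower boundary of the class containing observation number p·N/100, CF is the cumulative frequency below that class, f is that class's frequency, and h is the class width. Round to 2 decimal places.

1998.21

N = 77; target position k = 70/100 · 77 = 53.9.
Cumulative frequencies: 5, 26, 54, 69, 77.
Observation 53.9 falls in the class 1500 – <2000.
L = 1500, CF = 26, f = 28, h = 500.
P70 = 1500 + ((53.9 − 26)/28)·500 = 1500 + 498.214 = 1998.21.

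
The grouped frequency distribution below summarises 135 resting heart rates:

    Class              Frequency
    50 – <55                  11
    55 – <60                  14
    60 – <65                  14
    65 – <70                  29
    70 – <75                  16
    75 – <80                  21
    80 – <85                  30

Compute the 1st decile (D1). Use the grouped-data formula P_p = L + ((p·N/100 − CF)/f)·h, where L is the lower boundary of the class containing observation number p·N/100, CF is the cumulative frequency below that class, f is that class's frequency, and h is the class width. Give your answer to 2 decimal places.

55.89

N = 135; target position k = 10/100 · 135 = 13.5.
Cumulative frequencies: 11, 25, 39, 68, 84, 105, 135.
Observation 13.5 falls in the class 55 – <60.
L = 55, CF = 11, f = 14, h = 5.
P10 = 55 + ((13.5 − 11)/14)·5 = 55 + 0.892857 = 55.8929.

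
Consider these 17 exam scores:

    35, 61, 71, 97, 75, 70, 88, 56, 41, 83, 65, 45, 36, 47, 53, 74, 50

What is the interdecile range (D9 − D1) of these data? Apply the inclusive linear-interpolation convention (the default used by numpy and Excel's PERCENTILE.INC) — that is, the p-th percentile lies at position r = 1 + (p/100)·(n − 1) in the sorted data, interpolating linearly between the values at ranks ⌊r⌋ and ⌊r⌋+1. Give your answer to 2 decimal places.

Sorted: 35, 36, 41, 45, 47, 50, 53, 56, 61, 65, 70, 71, 74, 75, 83, 88, 97.
n = 17.
P10: r = 2.6; ranks 2–3 are 36, 41; interpolating gives 39.
P90: r = 15.4; ranks 15–16 are 83, 88; interpolating gives 85.
Difference: 85 − 39 = 46.

46.00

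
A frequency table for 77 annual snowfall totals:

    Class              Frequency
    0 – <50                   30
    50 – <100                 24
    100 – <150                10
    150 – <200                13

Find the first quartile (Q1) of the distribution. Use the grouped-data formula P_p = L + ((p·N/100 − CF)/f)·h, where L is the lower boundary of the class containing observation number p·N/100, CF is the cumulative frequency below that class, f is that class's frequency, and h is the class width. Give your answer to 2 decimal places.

32.08

N = 77; target position k = 25/100 · 77 = 19.25.
Cumulative frequencies: 30, 54, 64, 77.
Observation 19.25 falls in the class 0 – <50.
L = 0, CF = 0, f = 30, h = 50.
P25 = 0 + ((19.25 − 0)/30)·50 = 0 + 32.0833 = 32.0833.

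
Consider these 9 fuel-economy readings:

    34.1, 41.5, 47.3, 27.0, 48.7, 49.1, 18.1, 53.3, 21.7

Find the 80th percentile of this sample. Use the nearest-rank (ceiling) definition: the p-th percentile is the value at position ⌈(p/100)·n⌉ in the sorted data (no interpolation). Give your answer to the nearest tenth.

Sorted: 18.1, 21.7, 27.0, 34.1, 41.5, 47.3, 48.7, 49.1, 53.3.
n = 9.
Position = ⌈80/100 · 9⌉ = ⌈7.2⌉ = 8.
The value at rank 8 is 49.1.

49.1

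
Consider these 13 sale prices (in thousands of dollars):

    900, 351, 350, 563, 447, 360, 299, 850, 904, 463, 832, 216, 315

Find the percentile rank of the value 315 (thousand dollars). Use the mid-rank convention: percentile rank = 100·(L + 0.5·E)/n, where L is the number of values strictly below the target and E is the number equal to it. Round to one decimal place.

Sorted: 216, 299, 315, 350, 351, 360, 447, 463, 563, 832, 850, 900, 904.
Count below 315: L = 2; count equal: E = 1; n = 13.
Percentile rank = 100·(2 + 0.5·1)/13 = 100·2.5/13 = 19.23.

19.2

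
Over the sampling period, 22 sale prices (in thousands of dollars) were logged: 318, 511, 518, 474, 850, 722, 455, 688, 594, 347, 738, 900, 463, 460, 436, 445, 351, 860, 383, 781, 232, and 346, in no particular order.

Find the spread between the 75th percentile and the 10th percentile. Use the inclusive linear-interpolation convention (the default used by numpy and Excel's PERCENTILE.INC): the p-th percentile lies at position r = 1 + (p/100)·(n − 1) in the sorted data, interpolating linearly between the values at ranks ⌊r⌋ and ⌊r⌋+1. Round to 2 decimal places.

367.40

Sorted: 232, 318, 346, 347, 351, 383, 436, 445, 455, 460, 463, 474, 511, 518, 594, 688, 722, 738, 781, 850, 860, 900.
n = 22.
P10: r = 3.1; ranks 3–4 are 346, 347; interpolating gives 346.1.
P75: r = 16.75; ranks 16–17 are 688, 722; interpolating gives 713.5.
Difference: 713.5 − 346.1 = 367.4.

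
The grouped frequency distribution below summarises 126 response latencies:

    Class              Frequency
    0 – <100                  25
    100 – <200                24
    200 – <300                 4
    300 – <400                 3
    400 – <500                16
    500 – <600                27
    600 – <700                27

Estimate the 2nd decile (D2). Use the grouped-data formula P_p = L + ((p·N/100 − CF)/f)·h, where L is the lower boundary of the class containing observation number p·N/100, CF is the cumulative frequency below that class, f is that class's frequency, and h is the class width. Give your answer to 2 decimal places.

100.83

N = 126; target position k = 20/100 · 126 = 25.2.
Cumulative frequencies: 25, 49, 53, 56, 72, 99, 126.
Observation 25.2 falls in the class 100 – <200.
L = 100, CF = 25, f = 24, h = 100.
P20 = 100 + ((25.2 − 25)/24)·100 = 100 + 0.833333 = 100.833.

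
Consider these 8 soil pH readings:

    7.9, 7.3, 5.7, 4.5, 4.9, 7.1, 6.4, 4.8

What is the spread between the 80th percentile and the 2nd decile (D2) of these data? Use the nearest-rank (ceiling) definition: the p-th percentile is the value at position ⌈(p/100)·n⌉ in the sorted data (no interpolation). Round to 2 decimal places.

Sorted: 4.5, 4.8, 4.9, 5.7, 6.4, 7.1, 7.3, 7.9.
n = 8.
P20: rank ⌈20/100·8⌉ = 2 → 4.8.
P80: rank ⌈80/100·8⌉ = 7 → 7.3.
Difference: 7.3 − 4.8 = 2.5.

2.50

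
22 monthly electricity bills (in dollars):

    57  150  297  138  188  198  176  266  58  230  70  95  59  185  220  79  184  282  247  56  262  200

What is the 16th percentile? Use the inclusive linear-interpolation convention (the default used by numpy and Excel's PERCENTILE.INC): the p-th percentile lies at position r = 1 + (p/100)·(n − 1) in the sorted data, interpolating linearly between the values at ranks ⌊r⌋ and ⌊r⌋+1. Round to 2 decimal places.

62.96

Sorted: 56, 57, 58, 59, 70, 79, 95, 138, 150, 176, 184, 185, 188, 198, 200, 220, 230, 247, 262, 266, 282, 297.
n = 22.
r = 1 + (16/100)·(22 − 1) = 1 + 3.36 = 4.36.
Rank 4 is 59 and rank 5 is 70.
Interpolate: 59 + 0.36·(70 − 59) = 59 + 0.36·11 = 62.96.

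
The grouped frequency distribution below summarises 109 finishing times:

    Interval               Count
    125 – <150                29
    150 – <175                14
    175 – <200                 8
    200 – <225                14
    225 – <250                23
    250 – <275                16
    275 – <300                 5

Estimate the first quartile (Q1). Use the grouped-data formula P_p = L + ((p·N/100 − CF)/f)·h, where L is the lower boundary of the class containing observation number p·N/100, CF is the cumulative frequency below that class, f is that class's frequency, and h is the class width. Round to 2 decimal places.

148.49

N = 109; target position k = 25/100 · 109 = 27.25.
Cumulative frequencies: 29, 43, 51, 65, 88, 104, 109.
Observation 27.25 falls in the class 125 – <150.
L = 125, CF = 0, f = 29, h = 25.
P25 = 125 + ((27.25 − 0)/29)·25 = 125 + 23.4914 = 148.491.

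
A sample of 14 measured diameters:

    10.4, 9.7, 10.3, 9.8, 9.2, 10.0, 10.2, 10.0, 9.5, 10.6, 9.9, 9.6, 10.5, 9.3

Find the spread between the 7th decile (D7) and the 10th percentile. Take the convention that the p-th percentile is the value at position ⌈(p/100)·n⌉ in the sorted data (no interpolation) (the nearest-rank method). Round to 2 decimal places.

0.90

Sorted: 9.2, 9.3, 9.5, 9.6, 9.7, 9.8, 9.9, 10.0, 10.0, 10.2, 10.3, 10.4, 10.5, 10.6.
n = 14.
P10: rank ⌈10/100·14⌉ = 2 → 9.3.
P70: rank ⌈70/100·14⌉ = 10 → 10.2.
Difference: 10.2 − 9.3 = 0.9.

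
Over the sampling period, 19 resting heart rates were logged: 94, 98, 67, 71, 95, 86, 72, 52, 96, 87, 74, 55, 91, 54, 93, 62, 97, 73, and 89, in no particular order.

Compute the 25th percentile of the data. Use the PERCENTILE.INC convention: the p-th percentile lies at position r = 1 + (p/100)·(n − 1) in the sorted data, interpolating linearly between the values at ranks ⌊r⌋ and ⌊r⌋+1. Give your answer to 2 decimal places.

Sorted: 52, 54, 55, 62, 67, 71, 72, 73, 74, 86, 87, 89, 91, 93, 94, 95, 96, 97, 98.
n = 19.
r = 1 + (25/100)·(19 − 1) = 1 + 4.5 = 5.5.
Rank 5 is 67 and rank 6 is 71.
Interpolate: 67 + 0.5·(71 − 67) = 67 + 0.5·4 = 69.

69.00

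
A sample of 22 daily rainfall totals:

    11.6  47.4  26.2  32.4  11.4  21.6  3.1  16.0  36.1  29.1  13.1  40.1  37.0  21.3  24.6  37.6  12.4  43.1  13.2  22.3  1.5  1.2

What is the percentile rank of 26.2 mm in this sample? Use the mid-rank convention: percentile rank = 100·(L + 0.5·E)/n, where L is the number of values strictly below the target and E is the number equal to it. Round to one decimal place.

61.4

Sorted: 1.2, 1.5, 3.1, 11.4, 11.6, 12.4, 13.1, 13.2, 16.0, 21.3, 21.6, 22.3, 24.6, 26.2, 29.1, 32.4, 36.1, 37.0, 37.6, 40.1, 43.1, 47.4.
Count below 26.2: L = 13; count equal: E = 1; n = 22.
Percentile rank = 100·(13 + 0.5·1)/22 = 100·13.5/22 = 61.36.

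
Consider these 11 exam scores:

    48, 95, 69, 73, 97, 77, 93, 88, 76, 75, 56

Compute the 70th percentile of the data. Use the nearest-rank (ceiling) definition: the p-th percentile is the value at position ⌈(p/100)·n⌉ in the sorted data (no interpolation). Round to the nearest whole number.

Sorted: 48, 56, 69, 73, 75, 76, 77, 88, 93, 95, 97.
n = 11.
Position = ⌈70/100 · 11⌉ = ⌈7.7⌉ = 8.
The value at rank 8 is 88.

88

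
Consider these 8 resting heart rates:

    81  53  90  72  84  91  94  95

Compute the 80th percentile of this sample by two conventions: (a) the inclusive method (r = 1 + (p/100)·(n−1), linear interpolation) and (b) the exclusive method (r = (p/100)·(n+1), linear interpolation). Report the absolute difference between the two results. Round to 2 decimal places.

1.40

Sorted: 53, 72, 81, 84, 90, 91, 94, 95.
n = 8.
(a) r = 6.6; between ranks 6 (91) and 7 (94): 92.8.
(b) r = 7.2; between ranks 7 (94) and 8 (95): 94.2.
|92.8 − 94.2| = 1.4.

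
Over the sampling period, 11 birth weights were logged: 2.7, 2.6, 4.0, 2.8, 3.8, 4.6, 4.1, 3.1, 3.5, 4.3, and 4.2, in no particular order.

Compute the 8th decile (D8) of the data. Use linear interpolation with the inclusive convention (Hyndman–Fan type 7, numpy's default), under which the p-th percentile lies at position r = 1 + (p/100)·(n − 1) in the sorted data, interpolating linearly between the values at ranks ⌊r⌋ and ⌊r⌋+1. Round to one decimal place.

4.2

Sorted: 2.6, 2.7, 2.8, 3.1, 3.5, 3.8, 4.0, 4.1, 4.2, 4.3, 4.6.
n = 11.
r = 1 + (80/100)·(11 − 1) = 1 + 8 = 9.
r is an integer, so P80 is the value at rank 9: 4.2.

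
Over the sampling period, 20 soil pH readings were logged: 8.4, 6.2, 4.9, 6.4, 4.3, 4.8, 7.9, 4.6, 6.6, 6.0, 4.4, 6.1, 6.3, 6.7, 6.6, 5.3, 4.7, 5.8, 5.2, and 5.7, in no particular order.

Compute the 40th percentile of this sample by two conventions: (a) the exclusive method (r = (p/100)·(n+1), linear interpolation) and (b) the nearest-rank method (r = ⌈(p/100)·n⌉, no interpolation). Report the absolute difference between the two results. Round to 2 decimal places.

Sorted: 4.3, 4.4, 4.6, 4.7, 4.8, 4.9, 5.2, 5.3, 5.7, 5.8, 6.0, 6.1, 6.2, 6.3, 6.4, 6.6, 6.6, 6.7, 7.9, 8.4.
n = 20.
(a) r = 8.4; between ranks 8 (5.3) and 9 (5.7): 5.46.
(b) the nearest-rank method: rank 8 → 5.3.
|5.46 − 5.3| = 0.16.

0.16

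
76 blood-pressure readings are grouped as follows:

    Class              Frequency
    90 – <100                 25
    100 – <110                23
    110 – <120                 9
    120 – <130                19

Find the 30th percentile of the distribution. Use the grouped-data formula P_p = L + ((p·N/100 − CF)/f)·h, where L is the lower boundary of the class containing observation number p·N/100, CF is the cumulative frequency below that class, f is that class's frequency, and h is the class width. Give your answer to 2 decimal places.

N = 76; target position k = 30/100 · 76 = 22.8.
Cumulative frequencies: 25, 48, 57, 76.
Observation 22.8 falls in the class 90 – <100.
L = 90, CF = 0, f = 25, h = 10.
P30 = 90 + ((22.8 − 0)/25)·10 = 90 + 9.12 = 99.12.

99.12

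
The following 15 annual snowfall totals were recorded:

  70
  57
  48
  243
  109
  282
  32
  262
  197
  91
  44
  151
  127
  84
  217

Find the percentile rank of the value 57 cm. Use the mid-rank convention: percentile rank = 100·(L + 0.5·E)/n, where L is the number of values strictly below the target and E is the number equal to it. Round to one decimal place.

Sorted: 32, 44, 48, 57, 70, 84, 91, 109, 127, 151, 197, 217, 243, 262, 282.
Count below 57: L = 3; count equal: E = 1; n = 15.
Percentile rank = 100·(3 + 0.5·1)/15 = 100·3.5/15 = 23.33.

23.3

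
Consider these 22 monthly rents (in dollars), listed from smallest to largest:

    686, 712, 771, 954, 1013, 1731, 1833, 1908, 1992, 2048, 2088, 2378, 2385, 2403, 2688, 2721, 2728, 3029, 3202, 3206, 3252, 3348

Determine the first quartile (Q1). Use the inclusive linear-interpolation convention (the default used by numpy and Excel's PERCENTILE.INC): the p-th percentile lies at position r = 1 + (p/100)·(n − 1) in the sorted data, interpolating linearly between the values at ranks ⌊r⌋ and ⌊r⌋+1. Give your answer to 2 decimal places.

1756.50

n = 22.
r = 1 + (25/100)·(22 − 1) = 1 + 5.25 = 6.25.
Rank 6 is 1731 and rank 7 is 1833.
Interpolate: 1731 + 0.25·(1833 − 1731) = 1731 + 0.25·102 = 1756.5.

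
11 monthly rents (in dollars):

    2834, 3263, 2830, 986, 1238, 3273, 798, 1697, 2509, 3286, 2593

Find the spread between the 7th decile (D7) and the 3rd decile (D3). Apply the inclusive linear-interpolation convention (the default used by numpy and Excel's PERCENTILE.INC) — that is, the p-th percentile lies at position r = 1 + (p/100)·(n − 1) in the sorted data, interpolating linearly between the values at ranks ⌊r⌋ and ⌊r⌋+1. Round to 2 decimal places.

1137.00

Sorted: 798, 986, 1238, 1697, 2509, 2593, 2830, 2834, 3263, 3273, 3286.
n = 11.
P30: r = 4 (integer) → 1697.
P70: r = 8 (integer) → 2834.
Difference: 2834 − 1697 = 1137.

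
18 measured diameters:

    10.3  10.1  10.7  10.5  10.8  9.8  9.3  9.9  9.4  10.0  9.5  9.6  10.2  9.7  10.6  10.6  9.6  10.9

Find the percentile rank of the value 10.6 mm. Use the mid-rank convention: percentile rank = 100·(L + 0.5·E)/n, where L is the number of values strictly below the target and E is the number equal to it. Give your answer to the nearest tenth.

77.8

Sorted: 9.3, 9.4, 9.5, 9.6, 9.6, 9.7, 9.8, 9.9, 10.0, 10.1, 10.2, 10.3, 10.5, 10.6, 10.6, 10.7, 10.8, 10.9.
Count below 10.6: L = 13; count equal: E = 2; n = 18.
Percentile rank = 100·(13 + 0.5·2)/18 = 100·14/18 = 77.78.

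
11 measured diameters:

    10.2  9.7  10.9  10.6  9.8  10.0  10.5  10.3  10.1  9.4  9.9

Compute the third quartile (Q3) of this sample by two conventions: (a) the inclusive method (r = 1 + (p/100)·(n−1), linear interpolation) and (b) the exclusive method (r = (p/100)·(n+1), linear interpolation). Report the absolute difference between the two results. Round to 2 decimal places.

Sorted: 9.4, 9.7, 9.8, 9.9, 10.0, 10.1, 10.2, 10.3, 10.5, 10.6, 10.9.
n = 11.
(a) r = 8.5; between ranks 8 (10.3) and 9 (10.5): 10.4.
(b) r = 9 → value at rank 9 = 10.5.
|10.4 − 10.5| = 0.1.

0.10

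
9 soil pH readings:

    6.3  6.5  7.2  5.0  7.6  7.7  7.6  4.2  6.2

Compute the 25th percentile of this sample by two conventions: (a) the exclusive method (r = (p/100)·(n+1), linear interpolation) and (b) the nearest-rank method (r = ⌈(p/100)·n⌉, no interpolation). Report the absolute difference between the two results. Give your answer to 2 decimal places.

Sorted: 4.2, 5.0, 6.2, 6.3, 6.5, 7.2, 7.6, 7.6, 7.7.
n = 9.
(a) r = 2.5; between ranks 2 (5.0) and 3 (6.2): 5.6.
(b) the nearest-rank method: rank 3 → 6.2.
|5.6 − 6.2| = 0.6.

0.60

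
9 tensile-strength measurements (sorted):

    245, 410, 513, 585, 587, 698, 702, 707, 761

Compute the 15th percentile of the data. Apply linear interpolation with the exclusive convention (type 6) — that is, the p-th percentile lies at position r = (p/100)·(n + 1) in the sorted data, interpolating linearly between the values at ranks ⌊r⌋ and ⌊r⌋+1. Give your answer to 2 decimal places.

327.50

n = 9.
r = (15/100)·(9 + 1) = 1.5.
Rank 1 is 245 and rank 2 is 410.
Interpolate: 245 + 0.5·(410 − 245) = 245 + 0.5·165 = 327.5.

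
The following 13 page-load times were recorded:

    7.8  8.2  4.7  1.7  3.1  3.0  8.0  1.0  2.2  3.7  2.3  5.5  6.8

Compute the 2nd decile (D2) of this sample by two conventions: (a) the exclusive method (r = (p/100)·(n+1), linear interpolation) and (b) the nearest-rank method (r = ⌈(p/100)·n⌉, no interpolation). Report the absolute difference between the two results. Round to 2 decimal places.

0.10

Sorted: 1.0, 1.7, 2.2, 2.3, 3.0, 3.1, 3.7, 4.7, 5.5, 6.8, 7.8, 8.0, 8.2.
n = 13.
(a) r = 2.8; between ranks 2 (1.7) and 3 (2.2): 2.1.
(b) the nearest-rank method: rank 3 → 2.2.
|2.1 − 2.2| = 0.1.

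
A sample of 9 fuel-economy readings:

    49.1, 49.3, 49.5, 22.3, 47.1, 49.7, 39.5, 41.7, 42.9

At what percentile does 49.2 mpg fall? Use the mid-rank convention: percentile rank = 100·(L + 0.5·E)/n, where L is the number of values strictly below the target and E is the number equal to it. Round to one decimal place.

Sorted: 22.3, 39.5, 41.7, 42.9, 47.1, 49.1, 49.3, 49.5, 49.7.
Count below 49.2: L = 6; count equal: E = 0; n = 9.
Percentile rank = 100·(6 + 0.5·0)/9 = 100·6/9 = 66.67.

66.7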